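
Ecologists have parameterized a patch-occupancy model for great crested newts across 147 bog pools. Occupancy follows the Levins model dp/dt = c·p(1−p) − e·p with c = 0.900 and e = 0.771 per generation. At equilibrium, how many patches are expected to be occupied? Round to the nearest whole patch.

p* = 1 − e/c = 1 − 0.771/0.900 = 0.1433.
Expected occupied patches = N × p* = 147 × 0.1433 = 21.07 ≈ 21.

21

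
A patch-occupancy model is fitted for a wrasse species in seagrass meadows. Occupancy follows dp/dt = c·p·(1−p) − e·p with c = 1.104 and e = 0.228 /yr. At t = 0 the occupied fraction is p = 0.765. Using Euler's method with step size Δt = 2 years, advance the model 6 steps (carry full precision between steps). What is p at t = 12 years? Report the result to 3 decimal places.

0.789

Update rule: p ← p + [c·p·(1−p) − e·p]·Δt with Δt = 2.
step 1: Δp = +0.04810, p = 0.81310
step 2: Δp = -0.03523, p = 0.77787
step 3: Δp = +0.02681, p = 0.80468
step 4: Δp = -0.01990, p = 0.78478
step 5: Δp = +0.01507, p = 0.79985
step 6: Δp = -0.01126, p = 0.78859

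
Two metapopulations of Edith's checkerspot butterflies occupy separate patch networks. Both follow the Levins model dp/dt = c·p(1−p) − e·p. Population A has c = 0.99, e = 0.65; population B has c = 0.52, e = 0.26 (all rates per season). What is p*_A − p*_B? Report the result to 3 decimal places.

A: p*_A = 1 − 0.65/0.99 = 0.3434.
B: p*_B = 1 − 0.26/0.52 = 0.5000.
p*_A − p*_B = 0.3434 − 0.5000 = -0.1566.

-0.157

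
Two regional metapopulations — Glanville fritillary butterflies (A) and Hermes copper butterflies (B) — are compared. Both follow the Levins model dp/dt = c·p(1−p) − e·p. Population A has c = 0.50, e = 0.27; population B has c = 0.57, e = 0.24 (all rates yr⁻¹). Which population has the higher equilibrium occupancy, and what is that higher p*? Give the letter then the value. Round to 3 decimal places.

B, 0.579

A: p*_A = 1 − 0.27/0.50 = 0.4600.
B: p*_B = 1 − 0.24/0.57 = 0.5789.
B is higher at 0.5789.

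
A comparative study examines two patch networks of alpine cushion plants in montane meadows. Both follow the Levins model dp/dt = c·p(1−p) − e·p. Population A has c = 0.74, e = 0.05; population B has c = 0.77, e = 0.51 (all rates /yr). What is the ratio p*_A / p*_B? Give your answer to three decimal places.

2.761

A: p*_A = 1 − 0.05/0.74 = 0.9324.
B: p*_B = 1 − 0.51/0.77 = 0.3377.
p*_A / p*_B = 0.9324/0.3377 = 2.7614.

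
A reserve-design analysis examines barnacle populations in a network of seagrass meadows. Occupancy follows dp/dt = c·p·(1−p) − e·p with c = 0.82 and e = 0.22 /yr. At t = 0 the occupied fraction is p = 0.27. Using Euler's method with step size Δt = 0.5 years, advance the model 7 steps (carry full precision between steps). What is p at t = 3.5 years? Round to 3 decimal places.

0.613

Update rule: p ← p + [c·p·(1−p) − e·p]·Δt with Δt = 0.5.
p: 0.27000 → 0.32111  (Δp = +0.05111)
p: 0.32111 → 0.37517  (Δp = +0.05406)
p: 0.37517 → 0.43001  (Δp = +0.05484)
p: 0.43001 → 0.48320  (Δp = +0.05319)
p: 0.48320 → 0.53243  (Δp = +0.04923)
p: 0.53243 → 0.57593  (Δp = +0.04350)
p: 0.57593 → 0.61272  (Δp = +0.03678)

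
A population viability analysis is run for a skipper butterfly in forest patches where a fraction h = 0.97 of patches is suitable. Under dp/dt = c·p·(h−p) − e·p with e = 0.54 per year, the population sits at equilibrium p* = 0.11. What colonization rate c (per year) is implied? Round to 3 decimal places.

At equilibrium c(h−p*) = e, so c = e/(h−p*).
c = 0.54/(0.97 − 0.11) = 0.54/0.8600 = 0.6279.

0.628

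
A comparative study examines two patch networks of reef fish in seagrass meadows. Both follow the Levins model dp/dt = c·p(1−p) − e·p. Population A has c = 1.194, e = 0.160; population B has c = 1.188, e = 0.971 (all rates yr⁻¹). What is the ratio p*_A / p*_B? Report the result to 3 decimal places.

A: p*_A = 1 − 0.160/1.194 = 0.8660.
B: p*_B = 1 − 0.971/1.188 = 0.1827.
p*_A / p*_B = 0.8660/0.1827 = 4.7410.

4.741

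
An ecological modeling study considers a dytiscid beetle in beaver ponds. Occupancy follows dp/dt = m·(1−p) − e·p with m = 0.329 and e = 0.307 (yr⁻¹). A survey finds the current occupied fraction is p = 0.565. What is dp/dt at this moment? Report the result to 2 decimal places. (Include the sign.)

Colonization term: m·(1−p) = 0.329×0.4350 = 0.14312.
Extinction term: e·p = 0.17345.
dp/dt = 0.14312 − 0.17345 = -0.03034.

-0.03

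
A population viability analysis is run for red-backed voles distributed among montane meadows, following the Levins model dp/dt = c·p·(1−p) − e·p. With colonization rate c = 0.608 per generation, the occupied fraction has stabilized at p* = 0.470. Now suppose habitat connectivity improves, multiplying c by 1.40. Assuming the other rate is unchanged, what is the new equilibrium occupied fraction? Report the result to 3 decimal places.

Balance c(1−p*) = e gives e = 0.608×(1 − 0.47000) = 0.32224.
New p* = 1 − e/c = 1 − 0.32224/0.85120 = 0.62143.

0.621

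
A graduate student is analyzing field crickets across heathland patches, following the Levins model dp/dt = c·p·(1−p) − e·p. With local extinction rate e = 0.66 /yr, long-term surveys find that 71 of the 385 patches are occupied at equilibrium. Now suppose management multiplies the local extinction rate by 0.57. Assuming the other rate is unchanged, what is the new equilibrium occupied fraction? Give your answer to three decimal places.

0.535

Observed p* = 71/385 = 0.18442.
Balance c(1−p*) = e gives c = e/(1 − 0.18442) = 0.66/0.81558 = 0.80924.
New p* = 1 − e/c = 1 − 0.37620/0.80924 = 0.53512.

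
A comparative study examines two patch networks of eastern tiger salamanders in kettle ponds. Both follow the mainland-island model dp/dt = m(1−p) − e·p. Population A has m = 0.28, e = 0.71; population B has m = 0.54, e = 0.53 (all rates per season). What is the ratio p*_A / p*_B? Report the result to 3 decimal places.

A: p*_A = m/(m+e) = 0.28/0.9900 = 0.2828.
B: p*_B = 0.54/1.0700 = 0.5047.
p*_A / p*_B = 0.2828/0.5047 = 0.5604.

0.560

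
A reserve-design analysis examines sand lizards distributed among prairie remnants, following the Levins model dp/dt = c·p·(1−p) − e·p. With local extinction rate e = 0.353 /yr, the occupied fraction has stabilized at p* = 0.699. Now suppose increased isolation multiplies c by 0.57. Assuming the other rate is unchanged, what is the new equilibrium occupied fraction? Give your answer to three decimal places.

0.472

Balance c(1−p*) = e gives c = e/(1 − 0.69900) = 0.353/0.30100 = 1.17276.
New p* = 1 − e/c = 1 − 0.35300/0.66847 = 0.47193.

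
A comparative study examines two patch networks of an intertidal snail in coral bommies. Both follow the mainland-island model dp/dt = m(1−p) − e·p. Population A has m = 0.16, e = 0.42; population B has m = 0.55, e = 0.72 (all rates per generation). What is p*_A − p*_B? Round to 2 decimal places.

-0.16

A: p*_A = m/(m+e) = 0.16/0.5800 = 0.2759.
B: p*_B = 0.55/1.2700 = 0.4331.
p*_A − p*_B = 0.2759 − 0.4331 = -0.1572.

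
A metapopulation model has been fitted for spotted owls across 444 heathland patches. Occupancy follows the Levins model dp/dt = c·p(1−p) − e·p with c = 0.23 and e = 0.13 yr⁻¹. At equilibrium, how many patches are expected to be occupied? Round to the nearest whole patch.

193

p* = 1 − e/c = 1 − 0.13/0.23 = 0.4348.
Expected occupied patches = N × p* = 444 × 0.4348 = 193.04 ≈ 193.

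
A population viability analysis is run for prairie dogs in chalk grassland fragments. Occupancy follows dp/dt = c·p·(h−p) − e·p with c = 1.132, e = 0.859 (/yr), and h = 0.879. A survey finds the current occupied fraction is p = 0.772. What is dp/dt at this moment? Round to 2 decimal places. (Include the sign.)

Colonization term: c·p·(h−p) = 1.132×0.772×0.1070 = 0.09351.
Extinction term: e·p = 0.66315.
dp/dt = 0.09351 − 0.66315 = -0.56964.

-0.57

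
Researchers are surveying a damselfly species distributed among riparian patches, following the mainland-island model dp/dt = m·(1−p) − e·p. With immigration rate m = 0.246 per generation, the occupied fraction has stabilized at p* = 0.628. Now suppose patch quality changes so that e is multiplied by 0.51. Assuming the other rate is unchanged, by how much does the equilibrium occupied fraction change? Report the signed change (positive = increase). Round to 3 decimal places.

0.140

Balance m(1−p*) = e·p* gives e = m(1−p*)/p* = 0.246×0.37200/0.62800 = 0.14572.
New p* = m/(m+e) = 0.24600/(0.24600+0.07432) = 0.76798.
Δp* = 0.76798 − 0.62800 = +0.13998.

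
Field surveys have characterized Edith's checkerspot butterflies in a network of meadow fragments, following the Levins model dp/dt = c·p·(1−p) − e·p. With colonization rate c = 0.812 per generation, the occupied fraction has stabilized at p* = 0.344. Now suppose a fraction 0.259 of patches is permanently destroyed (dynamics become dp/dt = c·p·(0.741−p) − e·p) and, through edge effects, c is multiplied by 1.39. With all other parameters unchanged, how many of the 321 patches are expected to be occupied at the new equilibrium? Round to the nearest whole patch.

86

Balance c(1−p*) = e gives e = 0.812×(1 − 0.34400) = 0.53267.
New p* = 0.741 − e/c = 0.741 − 0.53267/1.12868 = 0.26906.
Expected occupied = 321 × 0.26906 = 86.37 ≈ 86.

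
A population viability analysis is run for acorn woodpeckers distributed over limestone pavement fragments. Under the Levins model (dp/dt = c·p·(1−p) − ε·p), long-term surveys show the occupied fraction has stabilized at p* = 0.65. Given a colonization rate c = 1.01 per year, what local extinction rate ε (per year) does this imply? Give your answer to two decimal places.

0.35

At equilibrium c(1−p*) = ε.
ε = 1.01 × (1 − 0.65) = 1.01 × 0.3500 = 0.3535.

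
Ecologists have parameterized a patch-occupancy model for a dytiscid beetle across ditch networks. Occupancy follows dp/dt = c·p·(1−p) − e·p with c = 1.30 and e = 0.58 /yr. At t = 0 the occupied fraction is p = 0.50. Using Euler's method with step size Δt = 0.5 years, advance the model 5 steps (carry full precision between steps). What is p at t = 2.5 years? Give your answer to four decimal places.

0.5472

Update rule: p ← p + [c·p·(1−p) − e·p]·Δt with Δt = 0.5.
  1  |  dp/dt·Δt = +0.017500  |  p_1 = 0.517500
  2  |  dp/dt·Δt = +0.012226  |  p_2 = 0.529726
  3  |  dp/dt·Δt = +0.008305  |  p_3 = 0.538031
  4  |  dp/dt·Δt = +0.005531  |  p_4 = 0.543562
  5  |  dp/dt·Δt = +0.003634  |  p_5 = 0.547195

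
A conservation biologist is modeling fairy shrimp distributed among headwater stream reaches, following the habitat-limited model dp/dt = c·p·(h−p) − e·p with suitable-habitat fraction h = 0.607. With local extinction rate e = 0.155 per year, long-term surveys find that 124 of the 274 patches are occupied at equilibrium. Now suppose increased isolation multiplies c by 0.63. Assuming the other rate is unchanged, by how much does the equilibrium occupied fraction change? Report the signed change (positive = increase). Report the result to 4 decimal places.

-0.0907

Observed p* = 124/274 = 0.45255.
Balance c(h−p*) = e gives c = e/(0.607 − 0.45255) = 0.155/0.15445 = 1.00356.
New p* = 0.607 − e/c = 0.607 − 0.15500/0.63224 = 0.36184.
Δp* = 0.36184 − 0.45255 = -0.09071.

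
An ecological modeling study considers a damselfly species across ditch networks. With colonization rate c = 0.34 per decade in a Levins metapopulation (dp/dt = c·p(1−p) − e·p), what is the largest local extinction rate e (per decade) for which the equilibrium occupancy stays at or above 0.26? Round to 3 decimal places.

0.252

1 − e/c ≥ 0.26 ⇒ e ≤ c(1 − 0.26) = 0.34 × 0.7400.
e_max = 0.2516.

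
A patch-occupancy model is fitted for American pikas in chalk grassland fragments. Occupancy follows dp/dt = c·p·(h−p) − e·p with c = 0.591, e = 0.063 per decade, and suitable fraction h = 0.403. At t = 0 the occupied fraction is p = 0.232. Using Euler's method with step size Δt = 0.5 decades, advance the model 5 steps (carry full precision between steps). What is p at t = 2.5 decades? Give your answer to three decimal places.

0.252

Update rule: p ← p + [c·p·(h−p) − e·p]·Δt with Δt = 0.5.
  1  |  dp/dt·Δt = +0.004415  |  p_1 = 0.236415
  2  |  dp/dt·Δt = +0.004191  |  p_2 = 0.240606
  3  |  dp/dt·Δt = +0.003967  |  p_3 = 0.244573
  4  |  dp/dt·Δt = +0.003746  |  p_4 = 0.248318
  5  |  dp/dt·Δt = +0.003528  |  p_5 = 0.251847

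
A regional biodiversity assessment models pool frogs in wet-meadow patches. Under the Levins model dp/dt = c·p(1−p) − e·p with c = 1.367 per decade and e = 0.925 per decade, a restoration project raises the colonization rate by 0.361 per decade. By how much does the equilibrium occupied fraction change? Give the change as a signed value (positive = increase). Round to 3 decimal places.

Before: p* = 1 − 0.925/1.367 = 0.3233.
After the change, c = 1.728, e = 0.925, so p* = 1 − 0.925/1.728 = 0.4647.
Δp* = 0.4647 − 0.3233 = +0.1414.

0.141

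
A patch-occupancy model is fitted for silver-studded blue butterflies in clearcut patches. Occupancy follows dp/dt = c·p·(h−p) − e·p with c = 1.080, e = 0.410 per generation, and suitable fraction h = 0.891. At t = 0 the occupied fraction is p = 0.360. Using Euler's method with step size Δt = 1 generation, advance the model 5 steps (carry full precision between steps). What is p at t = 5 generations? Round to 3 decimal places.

0.506

Update rule: p ← p + [c·p·(h−p) − e·p]·Δt with Δt = 1.
t = 1: p = 0.36000 + (+0.05885) = 0.41885
t = 2: p = 0.41885 + (+0.04185) = 0.46070
t = 3: p = 0.46070 + (+0.02521) = 0.48591
t = 4: p = 0.48591 + (+0.01336) = 0.49927
t = 5: p = 0.49927 + (+0.00652) = 0.50580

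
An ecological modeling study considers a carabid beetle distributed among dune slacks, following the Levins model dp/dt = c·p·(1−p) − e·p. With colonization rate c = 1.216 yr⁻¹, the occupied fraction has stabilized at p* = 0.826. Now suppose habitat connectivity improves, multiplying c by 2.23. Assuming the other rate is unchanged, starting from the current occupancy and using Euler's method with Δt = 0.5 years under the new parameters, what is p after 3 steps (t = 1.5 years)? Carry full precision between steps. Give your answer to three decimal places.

Balance c(1−p*) = e gives e = 1.216×(1 − 0.82600) = 0.21158.
Starting from p₀ = 0.82600; update p ← p + (dp/dt)·Δt with the new parameters.
  1  |  dp/dt·Δt = +0.107483  |  p_1 = 0.933483
  2  |  dp/dt·Δt = -0.014567  |  p_2 = 0.918916
  3  |  dp/dt·Δt = +0.003809  |  p_3 = 0.922725

0.923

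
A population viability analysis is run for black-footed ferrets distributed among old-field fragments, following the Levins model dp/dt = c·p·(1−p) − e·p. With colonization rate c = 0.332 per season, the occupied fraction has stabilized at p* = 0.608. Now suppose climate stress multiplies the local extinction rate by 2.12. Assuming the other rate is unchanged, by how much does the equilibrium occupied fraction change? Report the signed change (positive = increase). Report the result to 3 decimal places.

-0.439

Balance c(1−p*) = e gives e = 0.332×(1 − 0.60800) = 0.13014.
New p* = 1 − e/c = 1 − 0.27590/0.33200 = 0.16898.
Δp* = 0.16898 − 0.60800 = -0.43902.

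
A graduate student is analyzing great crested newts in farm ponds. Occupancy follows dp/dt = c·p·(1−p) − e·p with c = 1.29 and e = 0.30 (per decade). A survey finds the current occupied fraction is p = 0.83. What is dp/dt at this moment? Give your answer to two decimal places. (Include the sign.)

-0.07

Colonization term: c·p·(1−p) = 1.29×0.83×0.1700 = 0.18202.
Extinction term: e·p = 0.24900.
dp/dt = 0.18202 − 0.24900 = -0.06698.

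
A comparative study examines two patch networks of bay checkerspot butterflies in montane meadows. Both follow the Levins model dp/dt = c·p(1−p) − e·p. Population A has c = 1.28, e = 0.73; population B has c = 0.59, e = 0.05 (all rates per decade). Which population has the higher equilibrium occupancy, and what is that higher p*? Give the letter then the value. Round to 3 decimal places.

B, 0.915

A: p*_A = 1 − 0.73/1.28 = 0.4297.
B: p*_B = 1 − 0.05/0.59 = 0.9153.
B is higher at 0.9153.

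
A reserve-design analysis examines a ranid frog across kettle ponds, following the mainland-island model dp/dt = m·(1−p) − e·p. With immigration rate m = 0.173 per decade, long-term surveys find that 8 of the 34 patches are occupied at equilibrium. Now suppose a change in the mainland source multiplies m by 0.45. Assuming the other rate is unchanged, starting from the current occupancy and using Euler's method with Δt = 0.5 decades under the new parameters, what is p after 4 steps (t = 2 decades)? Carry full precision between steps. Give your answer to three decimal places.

0.146

Observed p* = 8/34 = 0.23529.
Balance m(1−p*) = e·p* gives e = m(1−p*)/p* = 0.173×0.76471/0.23529 = 0.56225.
Starting from p₀ = 0.23529; update p ← p + (dp/dt)·Δt with the new parameters.
step 1: Δp = -0.03638, p = 0.19891
step 2: Δp = -0.02474, p = 0.17418
step 3: Δp = -0.01682, p = 0.15736
step 4: Δp = -0.01144, p = 0.14592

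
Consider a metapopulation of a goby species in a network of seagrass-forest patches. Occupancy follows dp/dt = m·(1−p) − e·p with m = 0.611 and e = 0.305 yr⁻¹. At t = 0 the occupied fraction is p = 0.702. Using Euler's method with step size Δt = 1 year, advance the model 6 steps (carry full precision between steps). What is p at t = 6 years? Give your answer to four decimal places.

0.6670

Update rule: p ← p + [m·(1−p) − e·p]·Δt with Δt = 1.
  1  |  dp/dt·Δt = -0.032032  |  p_1 = 0.669968
  2  |  dp/dt·Δt = -0.002691  |  p_2 = 0.667277
  3  |  dp/dt·Δt = -0.000226  |  p_3 = 0.667051
  4  |  dp/dt·Δt = -0.000019  |  p_4 = 0.667032
  5  |  dp/dt·Δt = -0.000002  |  p_5 = 0.667031
  6  |  dp/dt·Δt = -0.000000  |  p_6 = 0.667031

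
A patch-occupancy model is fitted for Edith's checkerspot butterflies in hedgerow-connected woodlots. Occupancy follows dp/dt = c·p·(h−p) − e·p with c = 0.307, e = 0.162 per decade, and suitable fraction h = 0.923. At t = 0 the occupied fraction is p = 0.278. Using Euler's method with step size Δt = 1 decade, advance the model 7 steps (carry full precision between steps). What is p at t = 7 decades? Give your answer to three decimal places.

0.336

Update rule: p ← p + [c·p·(h−p) − e·p]·Δt with Δt = 1.
step 1: Δp = +0.01001, p = 0.28801
step 2: Δp = +0.00949, p = 0.29750
step 3: Δp = +0.00893, p = 0.30643
step 4: Δp = +0.00836, p = 0.31479
step 5: Δp = +0.00778, p = 0.32258
step 6: Δp = +0.00720, p = 0.32978
step 7: Δp = +0.00663, p = 0.33641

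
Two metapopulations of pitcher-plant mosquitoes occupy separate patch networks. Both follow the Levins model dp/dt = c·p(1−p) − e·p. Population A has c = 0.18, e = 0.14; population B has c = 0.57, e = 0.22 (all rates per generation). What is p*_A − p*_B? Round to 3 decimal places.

-0.392

A: p*_A = 1 − 0.14/0.18 = 0.2222.
B: p*_B = 1 − 0.22/0.57 = 0.6140.
p*_A − p*_B = 0.2222 − 0.6140 = -0.3918.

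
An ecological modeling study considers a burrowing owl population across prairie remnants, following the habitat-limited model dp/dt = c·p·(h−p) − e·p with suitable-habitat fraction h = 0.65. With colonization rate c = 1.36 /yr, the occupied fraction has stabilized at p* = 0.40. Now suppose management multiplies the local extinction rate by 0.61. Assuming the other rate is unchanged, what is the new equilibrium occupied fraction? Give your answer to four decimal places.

Balance c(h−p*) = e gives e = 1.36×(0.65 − 0.40000) = 0.34000.
New p* = 0.65 − e/c = 0.65 − 0.20740/1.36000 = 0.49750.

0.4975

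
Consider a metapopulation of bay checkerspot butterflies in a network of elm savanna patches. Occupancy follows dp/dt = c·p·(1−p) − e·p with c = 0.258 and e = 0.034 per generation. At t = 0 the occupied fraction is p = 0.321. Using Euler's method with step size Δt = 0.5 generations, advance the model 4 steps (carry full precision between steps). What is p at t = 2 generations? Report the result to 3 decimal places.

0.415

Update rule: p ← p + [c·p·(1−p) − e·p]·Δt with Δt = 0.5.
t = 0.5: p = 0.32100 + (+0.02266) = 0.34366
t = 1: p = 0.34366 + (+0.02325) = 0.36691
t = 1.5: p = 0.36691 + (+0.02373) = 0.39064
t = 2: p = 0.39064 + (+0.02407) = 0.41471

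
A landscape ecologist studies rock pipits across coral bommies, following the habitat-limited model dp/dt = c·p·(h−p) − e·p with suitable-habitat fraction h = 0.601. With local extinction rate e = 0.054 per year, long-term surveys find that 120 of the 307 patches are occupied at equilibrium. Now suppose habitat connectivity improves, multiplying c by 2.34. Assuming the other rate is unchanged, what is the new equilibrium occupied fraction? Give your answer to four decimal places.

Observed p* = 120/307 = 0.39088.
Balance c(h−p*) = e gives c = e/(0.601 − 0.39088) = 0.054/0.21012 = 0.25700.
New p* = 0.601 − e/c = 0.601 − 0.05400/0.60138 = 0.51121.

0.5112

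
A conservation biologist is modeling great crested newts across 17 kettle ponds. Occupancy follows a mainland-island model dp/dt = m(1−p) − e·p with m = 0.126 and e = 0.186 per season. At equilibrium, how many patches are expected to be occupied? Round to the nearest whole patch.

7

p* = m/(m+e) = 0.126/0.3120 = 0.4038.
Expected occupied patches = N × p* = 17 × 0.4038 = 6.87 ≈ 7.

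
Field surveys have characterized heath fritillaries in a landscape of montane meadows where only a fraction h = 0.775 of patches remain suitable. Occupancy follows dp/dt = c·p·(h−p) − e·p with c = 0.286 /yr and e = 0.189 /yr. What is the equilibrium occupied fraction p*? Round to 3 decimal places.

Setting dp/dt = 0 and dividing by p* gives c·(h−p*) = e.
So p* = h − e/c = 0.775 − 0.189/0.286 = 0.775 − 0.6608 = 0.1142.

0.114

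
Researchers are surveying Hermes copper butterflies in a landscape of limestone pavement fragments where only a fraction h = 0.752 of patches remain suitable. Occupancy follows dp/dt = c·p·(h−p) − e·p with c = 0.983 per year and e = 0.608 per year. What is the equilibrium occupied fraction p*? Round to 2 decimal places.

Setting dp/dt = 0 and dividing by p* gives c·(h−p*) = e.
So p* = h − e/c = 0.752 − 0.608/0.983 = 0.752 − 0.6185 = 0.1335.

0.13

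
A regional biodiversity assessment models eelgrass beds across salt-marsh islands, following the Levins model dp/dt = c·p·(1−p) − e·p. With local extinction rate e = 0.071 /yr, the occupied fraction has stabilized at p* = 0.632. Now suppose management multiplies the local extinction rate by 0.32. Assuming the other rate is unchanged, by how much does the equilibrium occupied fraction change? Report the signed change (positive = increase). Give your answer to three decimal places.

0.250

Balance c(1−p*) = e gives c = e/(1 − 0.63200) = 0.071/0.36800 = 0.19293.
New p* = 1 − e/c = 1 − 0.02272/0.19293 = 0.88224.
Δp* = 0.88224 − 0.63200 = +0.25024.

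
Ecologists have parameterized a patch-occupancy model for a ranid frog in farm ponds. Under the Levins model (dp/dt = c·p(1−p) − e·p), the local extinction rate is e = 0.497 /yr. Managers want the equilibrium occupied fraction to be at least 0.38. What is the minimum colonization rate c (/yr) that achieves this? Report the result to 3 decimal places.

0.802

p* = 1 − e/c ≥ 0.38 requires e/c ≤ 0.6200, i.e. c ≥ e/0.6200.
c_min = 0.497/0.6200 = 0.8016.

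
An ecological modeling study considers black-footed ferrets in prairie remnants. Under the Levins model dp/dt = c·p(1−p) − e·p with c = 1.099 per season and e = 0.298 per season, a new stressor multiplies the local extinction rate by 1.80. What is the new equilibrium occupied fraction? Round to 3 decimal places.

Before: p* = 1 − 0.298/1.099 = 0.7288.
After the change, c = 1.099, e = 0.5364, so p* = 1 − 0.5364/1.099 = 0.5119.

0.512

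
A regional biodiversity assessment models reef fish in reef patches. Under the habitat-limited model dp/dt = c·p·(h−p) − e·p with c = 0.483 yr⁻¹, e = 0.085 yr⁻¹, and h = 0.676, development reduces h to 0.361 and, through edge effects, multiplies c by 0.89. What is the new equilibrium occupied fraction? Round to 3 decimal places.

Before: p* = h − e/c = 0.676 − 0.085/0.483 = 0.676 − 0.1760 = 0.5000.
After: c = 0.42987, e = 0.085, h = 0.361; p* = 0.361 − 0.085/0.42987 = 0.1633.

0.163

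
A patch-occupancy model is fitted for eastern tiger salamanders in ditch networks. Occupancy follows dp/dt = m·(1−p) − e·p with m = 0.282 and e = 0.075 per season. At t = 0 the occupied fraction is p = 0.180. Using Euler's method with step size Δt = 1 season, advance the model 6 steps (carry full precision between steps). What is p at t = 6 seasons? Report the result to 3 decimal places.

Update rule: p ← p + [m·(1−p) − e·p]·Δt with Δt = 1.
t = 1: p = 0.18000 + (+0.21774) = 0.39774
t = 2: p = 0.39774 + (+0.14001) = 0.53775
t = 3: p = 0.53775 + (+0.09002) = 0.62777
t = 4: p = 0.62777 + (+0.05789) = 0.68566
t = 5: p = 0.68566 + (+0.03722) = 0.72288
t = 6: p = 0.72288 + (+0.02393) = 0.74681

0.747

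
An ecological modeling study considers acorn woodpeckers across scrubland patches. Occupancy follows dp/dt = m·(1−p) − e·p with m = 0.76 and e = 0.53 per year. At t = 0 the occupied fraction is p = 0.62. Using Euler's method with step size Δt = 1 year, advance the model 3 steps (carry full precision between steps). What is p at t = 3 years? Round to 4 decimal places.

0.5884

Update rule: p ← p + [m·(1−p) − e·p]·Δt with Δt = 1.
p: 0.62000 → 0.58020  (Δp = -0.03980)
p: 0.58020 → 0.59174  (Δp = +0.01154)
p: 0.59174 → 0.58839  (Δp = -0.00335)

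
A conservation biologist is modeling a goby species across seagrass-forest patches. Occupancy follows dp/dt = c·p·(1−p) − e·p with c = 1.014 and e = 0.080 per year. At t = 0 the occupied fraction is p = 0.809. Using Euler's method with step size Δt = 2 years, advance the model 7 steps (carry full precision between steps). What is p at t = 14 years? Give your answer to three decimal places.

0.950

Update rule: p ← p + [c·p·(1−p) − e·p]·Δt with Δt = 2.
t = 2: p = 0.80900 + (+0.18392) = 0.99292
t = 4: p = 0.99292 + (-0.14462) = 0.84830
t = 6: p = 0.84830 + (+0.12524) = 0.97355
t = 8: p = 0.97355 + (-0.10354) = 0.87001
t = 10: p = 0.87001 + (+0.09016) = 0.96016
t = 12: p = 0.96016 + (-0.07605) = 0.88411
t = 14: p = 0.88411 + (+0.06633) = 0.95044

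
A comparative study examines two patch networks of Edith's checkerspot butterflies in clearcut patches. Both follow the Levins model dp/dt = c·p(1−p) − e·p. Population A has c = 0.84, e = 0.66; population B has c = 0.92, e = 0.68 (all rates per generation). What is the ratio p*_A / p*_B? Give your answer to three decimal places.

0.821

A: p*_A = 1 − 0.66/0.84 = 0.2143.
B: p*_B = 1 − 0.68/0.92 = 0.2609.
p*_A / p*_B = 0.2143/0.2609 = 0.8214.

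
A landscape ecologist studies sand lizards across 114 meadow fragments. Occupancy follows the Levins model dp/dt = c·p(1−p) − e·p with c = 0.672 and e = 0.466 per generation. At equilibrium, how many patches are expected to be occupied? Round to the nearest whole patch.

35

p* = 1 − e/c = 1 − 0.466/0.672 = 0.3065.
Expected occupied patches = N × p* = 114 × 0.3065 = 34.95 ≈ 35.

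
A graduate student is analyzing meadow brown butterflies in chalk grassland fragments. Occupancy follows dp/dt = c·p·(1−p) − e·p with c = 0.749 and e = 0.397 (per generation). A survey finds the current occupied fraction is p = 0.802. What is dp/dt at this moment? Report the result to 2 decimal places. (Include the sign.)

Colonization term: c·p·(1−p) = 0.749×0.802×0.1980 = 0.11894.
Extinction term: e·p = 0.31839.
dp/dt = 0.11894 − 0.31839 = -0.19946.

-0.20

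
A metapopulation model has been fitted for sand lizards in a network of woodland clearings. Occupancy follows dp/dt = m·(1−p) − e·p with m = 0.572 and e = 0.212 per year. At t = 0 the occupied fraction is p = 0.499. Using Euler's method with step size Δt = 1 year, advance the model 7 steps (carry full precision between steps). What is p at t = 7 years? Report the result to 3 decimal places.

0.730

Update rule: p ← p + [m·(1−p) − e·p]·Δt with Δt = 1.
p: 0.49900 → 0.67978  (Δp = +0.18078)
p: 0.67978 → 0.71883  (Δp = +0.03905)
p: 0.71883 → 0.72727  (Δp = +0.00843)
p: 0.72727 → 0.72909  (Δp = +0.00182)
p: 0.72909 → 0.72948  (Δp = +0.00039)
p: 0.72948 → 0.72957  (Δp = +0.00009)
p: 0.72957 → 0.72959  (Δp = +0.00002)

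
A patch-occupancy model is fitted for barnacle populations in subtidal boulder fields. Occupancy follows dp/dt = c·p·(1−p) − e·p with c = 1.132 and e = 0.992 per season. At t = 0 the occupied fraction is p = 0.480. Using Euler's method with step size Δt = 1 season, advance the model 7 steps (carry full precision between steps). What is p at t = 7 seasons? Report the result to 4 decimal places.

0.1559

Update rule: p ← p + [c·p·(1−p) − e·p]·Δt with Δt = 1.
p: 0.48000 → 0.28639  (Δp = -0.19361)
p: 0.28639 → 0.23364  (Δp = -0.05275)
p: 0.23364 → 0.20455  (Δp = -0.02908)
p: 0.20455 → 0.18583  (Δp = -0.01873)
p: 0.18583 → 0.17275  (Δp = -0.01307)
p: 0.17275 → 0.16316  (Δp = -0.00960)
p: 0.16316 → 0.15586  (Δp = -0.00729)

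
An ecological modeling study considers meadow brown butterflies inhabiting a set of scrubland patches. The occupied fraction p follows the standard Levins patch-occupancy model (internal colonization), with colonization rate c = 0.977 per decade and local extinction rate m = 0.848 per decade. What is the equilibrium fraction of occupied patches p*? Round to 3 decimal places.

At equilibrium, colonization balances extinction: c·p*·(1−p*) = m·p*.
So p* = 1 − m/c = 1 − 0.848/0.977 = 1 − 0.8680 = 0.1320.

0.132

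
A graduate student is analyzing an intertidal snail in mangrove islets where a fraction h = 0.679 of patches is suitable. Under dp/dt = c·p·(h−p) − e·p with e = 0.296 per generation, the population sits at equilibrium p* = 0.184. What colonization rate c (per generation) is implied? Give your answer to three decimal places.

At equilibrium c(h−p*) = e, so c = e/(h−p*).
c = 0.296/(0.679 − 0.184) = 0.296/0.4950 = 0.5980.

0.598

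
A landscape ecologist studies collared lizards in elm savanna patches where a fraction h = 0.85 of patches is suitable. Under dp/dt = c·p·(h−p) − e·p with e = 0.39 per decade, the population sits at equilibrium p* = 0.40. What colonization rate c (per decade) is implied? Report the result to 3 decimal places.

At equilibrium c(h−p*) = e, so c = e/(h−p*).
c = 0.39/(0.85 − 0.40) = 0.39/0.4500 = 0.8667.

0.867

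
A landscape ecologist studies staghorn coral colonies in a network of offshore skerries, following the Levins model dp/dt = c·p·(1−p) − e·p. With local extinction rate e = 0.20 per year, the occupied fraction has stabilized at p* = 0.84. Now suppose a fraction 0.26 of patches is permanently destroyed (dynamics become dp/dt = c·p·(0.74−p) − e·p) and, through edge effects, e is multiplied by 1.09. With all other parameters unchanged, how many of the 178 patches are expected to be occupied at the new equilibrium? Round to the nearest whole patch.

101

Balance c(1−p*) = e gives c = e/(1 − 0.84000) = 0.20/0.16000 = 1.25000.
New p* = 0.74 − e/c = 0.74 − 0.21800/1.25000 = 0.56560.
Expected occupied = 178 × 0.56560 = 100.68 ≈ 101.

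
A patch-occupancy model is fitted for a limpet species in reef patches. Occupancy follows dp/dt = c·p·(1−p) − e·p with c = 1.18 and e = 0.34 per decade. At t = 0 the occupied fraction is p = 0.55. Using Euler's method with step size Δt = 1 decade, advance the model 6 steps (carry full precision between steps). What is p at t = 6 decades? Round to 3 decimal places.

Update rule: p ← p + [c·p·(1−p) − e·p]·Δt with Δt = 1.
step 1: Δp = +0.10505, p = 0.65505
step 2: Δp = +0.04392, p = 0.69897
step 3: Δp = +0.01064, p = 0.70960
step 4: Δp = +0.00189, p = 0.71150
step 5: Δp = +0.00031, p = 0.71181
step 6: Δp = +0.00005, p = 0.71185

0.712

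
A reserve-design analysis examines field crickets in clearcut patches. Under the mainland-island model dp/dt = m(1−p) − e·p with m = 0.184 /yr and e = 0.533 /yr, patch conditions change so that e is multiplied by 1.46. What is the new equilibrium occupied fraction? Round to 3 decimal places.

0.191

Before: p* = 0.184/(0.184+0.533) = 0.2566.
After: m = 0.184, e = 0.77818; p* = 0.184/0.9622 = 0.1912.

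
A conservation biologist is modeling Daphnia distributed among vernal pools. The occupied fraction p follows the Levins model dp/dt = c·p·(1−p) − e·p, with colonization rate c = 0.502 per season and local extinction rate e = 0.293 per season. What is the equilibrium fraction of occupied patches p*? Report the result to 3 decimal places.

Setting dp/dt = 0 and dividing through by p* gives c·(1−p*) = e.
So p* = 1 − e/c = 1 − 0.293/0.502 = 1 − 0.5837 = 0.4163.

0.416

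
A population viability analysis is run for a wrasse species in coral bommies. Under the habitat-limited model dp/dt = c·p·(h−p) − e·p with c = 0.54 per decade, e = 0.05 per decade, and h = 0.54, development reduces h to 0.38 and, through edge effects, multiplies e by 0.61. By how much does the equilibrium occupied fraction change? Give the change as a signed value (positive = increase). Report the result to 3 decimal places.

Before: p* = h − e/c = 0.54 − 0.05/0.54 = 0.54 − 0.0926 = 0.4474.
After: c = 0.54, e = 0.0305, h = 0.38; p* = 0.38 − 0.0305/0.54 = 0.3235.
Δp* = 0.3235 − 0.4474 = -0.1239.

-0.124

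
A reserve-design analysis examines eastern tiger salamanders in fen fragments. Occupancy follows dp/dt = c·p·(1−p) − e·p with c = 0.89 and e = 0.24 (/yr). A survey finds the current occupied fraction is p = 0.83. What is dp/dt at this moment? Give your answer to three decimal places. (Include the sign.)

-0.074

Colonization term: c·p·(1−p) = 0.89×0.83×0.1700 = 0.12558.
Extinction term: e·p = 0.19920.
dp/dt = 0.12558 − 0.19920 = -0.07362.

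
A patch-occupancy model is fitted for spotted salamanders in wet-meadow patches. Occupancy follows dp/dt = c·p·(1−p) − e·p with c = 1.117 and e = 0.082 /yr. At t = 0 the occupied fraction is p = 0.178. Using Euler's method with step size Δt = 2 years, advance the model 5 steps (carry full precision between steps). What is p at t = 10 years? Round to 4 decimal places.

Update rule: p ← p + [c·p·(1−p) − e·p]·Δt with Δt = 2.
p: 0.17800 → 0.47568  (Δp = +0.29768)
p: 0.47568 → 0.95485  (Δp = +0.47917)
p: 0.95485 → 0.89457  (Δp = -0.06027)
p: 0.89457 → 0.95856  (Δp = +0.06399)
p: 0.95856 → 0.89010  (Δp = -0.06846)

0.8901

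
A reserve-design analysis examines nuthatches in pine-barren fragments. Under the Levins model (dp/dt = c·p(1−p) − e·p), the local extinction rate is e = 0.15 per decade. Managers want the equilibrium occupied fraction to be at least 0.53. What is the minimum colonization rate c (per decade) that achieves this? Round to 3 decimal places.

0.319

p* = 1 − e/c ≥ 0.53 requires e/c ≤ 0.4700, i.e. c ≥ e/0.4700.
c_min = 0.15/0.4700 = 0.3191.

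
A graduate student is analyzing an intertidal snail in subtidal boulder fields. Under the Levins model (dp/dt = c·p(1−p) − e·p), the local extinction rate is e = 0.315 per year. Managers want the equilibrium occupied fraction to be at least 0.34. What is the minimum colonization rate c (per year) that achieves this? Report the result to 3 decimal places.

0.477

p* = 1 − e/c ≥ 0.34 requires e/c ≤ 0.6600, i.e. c ≥ e/0.6600.
c_min = 0.315/0.6600 = 0.4773.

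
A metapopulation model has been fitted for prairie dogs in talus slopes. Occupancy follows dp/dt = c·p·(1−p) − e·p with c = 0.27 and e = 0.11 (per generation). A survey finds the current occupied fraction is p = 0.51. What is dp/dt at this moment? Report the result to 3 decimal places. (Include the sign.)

Colonization term: c·p·(1−p) = 0.27×0.51×0.4900 = 0.06747.
Extinction term: e·p = 0.05610.
dp/dt = 0.06747 − 0.05610 = 0.01137.

0.011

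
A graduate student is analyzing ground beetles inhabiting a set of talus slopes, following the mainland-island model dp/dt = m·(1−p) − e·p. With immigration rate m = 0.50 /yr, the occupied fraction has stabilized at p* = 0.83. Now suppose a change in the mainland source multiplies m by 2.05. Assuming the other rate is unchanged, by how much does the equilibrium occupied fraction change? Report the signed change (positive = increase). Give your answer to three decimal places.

Balance m(1−p*) = e·p* gives e = m(1−p*)/p* = 0.50×0.17000/0.83000 = 0.10241.
New p* = m/(m+e) = 1.02500/(1.02500+0.10241) = 0.90916.
Δp* = 0.90916 − 0.83000 = +0.07916.

0.079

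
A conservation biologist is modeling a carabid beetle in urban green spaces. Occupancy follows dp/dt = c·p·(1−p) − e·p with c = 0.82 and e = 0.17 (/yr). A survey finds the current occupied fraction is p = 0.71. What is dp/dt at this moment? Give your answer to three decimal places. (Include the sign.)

Colonization term: c·p·(1−p) = 0.82×0.71×0.2900 = 0.16884.
Extinction term: e·p = 0.12070.
dp/dt = 0.16884 − 0.12070 = 0.04814.

0.048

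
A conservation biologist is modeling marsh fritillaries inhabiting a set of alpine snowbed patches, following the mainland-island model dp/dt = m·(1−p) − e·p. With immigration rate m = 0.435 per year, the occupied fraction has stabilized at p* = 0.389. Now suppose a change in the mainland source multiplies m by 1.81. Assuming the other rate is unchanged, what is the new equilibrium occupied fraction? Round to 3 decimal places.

0.535

Balance m(1−p*) = e·p* gives e = m(1−p*)/p* = 0.435×0.61100/0.38900 = 0.68325.
New p* = m/(m+e) = 0.78735/(0.78735+0.68325) = 0.53539.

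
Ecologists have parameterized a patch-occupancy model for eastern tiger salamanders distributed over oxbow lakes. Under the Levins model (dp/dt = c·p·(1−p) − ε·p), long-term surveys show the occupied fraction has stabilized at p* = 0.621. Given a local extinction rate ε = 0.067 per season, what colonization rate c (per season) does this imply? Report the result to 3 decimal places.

0.177

At equilibrium c(1−p*) = ε, so c = ε/(1−p*).
c = 0.067/(1 − 0.621) = 0.067/0.3790 = 0.1768.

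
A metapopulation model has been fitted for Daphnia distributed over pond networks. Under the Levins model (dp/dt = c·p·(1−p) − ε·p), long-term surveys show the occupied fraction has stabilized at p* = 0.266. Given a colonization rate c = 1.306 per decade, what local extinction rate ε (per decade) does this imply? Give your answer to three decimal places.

0.959

At equilibrium c(1−p*) = ε.
ε = 1.306 × (1 − 0.266) = 1.306 × 0.7340 = 0.9586.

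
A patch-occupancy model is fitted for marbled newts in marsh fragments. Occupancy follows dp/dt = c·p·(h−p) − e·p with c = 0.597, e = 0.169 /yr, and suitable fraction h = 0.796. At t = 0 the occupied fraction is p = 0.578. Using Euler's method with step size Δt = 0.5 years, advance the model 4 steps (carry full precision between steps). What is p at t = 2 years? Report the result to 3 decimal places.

Update rule: p ← p + [c·p·(h−p) − e·p]·Δt with Δt = 0.5.
step 1: Δp = -0.01123, p = 0.56677
step 2: Δp = -0.00911, p = 0.55766
step 3: Δp = -0.00745, p = 0.55021
step 4: Δp = -0.00613, p = 0.54409

0.544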